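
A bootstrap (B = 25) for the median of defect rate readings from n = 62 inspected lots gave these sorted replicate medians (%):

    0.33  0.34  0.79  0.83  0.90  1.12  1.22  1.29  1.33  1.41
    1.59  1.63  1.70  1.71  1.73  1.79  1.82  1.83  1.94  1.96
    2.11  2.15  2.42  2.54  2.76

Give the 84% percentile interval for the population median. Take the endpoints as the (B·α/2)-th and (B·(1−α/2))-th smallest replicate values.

(0.34, 2.42)

α = 0.16; lower rank = 25 × 0.080 = 2; upper rank = 25 × 0.920 = 23.
The 2nd smallest replicate is 0.34; the 23rd is 2.42.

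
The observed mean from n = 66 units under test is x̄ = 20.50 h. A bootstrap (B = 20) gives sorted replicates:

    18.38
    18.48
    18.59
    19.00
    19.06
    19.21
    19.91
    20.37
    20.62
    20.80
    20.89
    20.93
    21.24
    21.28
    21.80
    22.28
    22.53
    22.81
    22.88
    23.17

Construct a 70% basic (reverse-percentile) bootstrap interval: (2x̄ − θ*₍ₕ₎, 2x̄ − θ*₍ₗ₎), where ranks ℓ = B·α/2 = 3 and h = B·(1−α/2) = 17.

(18.47, 22.41)

Percentile endpoints at ranks 3 and 17: θ*₍3₎ = 18.59, θ*₍17₎ = 22.53.
Basic interval reflects these around x̄:
  lower = 2 × 20.50 − 22.53 = 18.47
  upper = 2 × 20.50 − 18.59 = 22.41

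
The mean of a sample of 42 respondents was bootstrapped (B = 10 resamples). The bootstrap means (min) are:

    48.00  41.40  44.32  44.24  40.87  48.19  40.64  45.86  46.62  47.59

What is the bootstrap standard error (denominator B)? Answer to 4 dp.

Bootstrap SE is the standard deviation of the 10 replicate means.
Mean of replicates: (48.00 + 41.40 + 44.32 + 44.24 + 40.87 + 48.19 + 40.64 + 45.86 + 46.62 + 47.59) / 10 = 447.73000 / 10 = 44.77300
Sum of squared deviations: (+3.22700)² + (−3.37300)² + (−0.45300)² + (−0.53300)² + (−3.90300)² + (+3.41700)² + (−4.13300)² + (+1.08700)² + (+1.84700)² + (+2.81700)² = 78.79941
Variance = 78.79941 / 10 = 7.87994
SE* = √7.87994

SE* = 2.8071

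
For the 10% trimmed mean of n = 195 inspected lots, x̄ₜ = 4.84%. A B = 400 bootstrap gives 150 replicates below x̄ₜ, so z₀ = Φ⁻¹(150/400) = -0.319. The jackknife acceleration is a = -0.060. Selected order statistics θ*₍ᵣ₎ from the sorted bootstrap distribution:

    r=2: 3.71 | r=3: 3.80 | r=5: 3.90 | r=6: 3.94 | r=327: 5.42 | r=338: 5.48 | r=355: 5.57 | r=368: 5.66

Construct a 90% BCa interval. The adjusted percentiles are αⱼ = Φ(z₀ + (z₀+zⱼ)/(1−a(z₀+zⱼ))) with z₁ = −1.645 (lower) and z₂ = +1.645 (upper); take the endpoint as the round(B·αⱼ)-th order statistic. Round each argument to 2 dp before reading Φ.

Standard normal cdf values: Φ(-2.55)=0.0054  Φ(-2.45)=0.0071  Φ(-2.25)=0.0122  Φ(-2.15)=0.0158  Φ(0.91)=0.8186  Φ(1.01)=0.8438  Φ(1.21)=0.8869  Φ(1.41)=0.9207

Lower: z₀ + z₁ = -0.319 + (-1.645) = -1.964; 1 − a(z₀+z₁) = 1 − (-0.060)(-1.964) = 0.8822; argument = -0.319 + (-1.964)/0.8822 = -2.5454 → -2.55.
α₁ = Φ(-2.55) = 0.0054; rank = round(400 × 0.0054) = 2; θ*₍2₎ = 3.71.
Upper: z₀ + z₂ = 1.326; 1 − a(z₀+z₂) = 1.0796; argument = 0.9093 → 0.91; α₂ = 0.8186; rank = 327; θ*₍327₎ = 5.42.

(3.71, 5.42)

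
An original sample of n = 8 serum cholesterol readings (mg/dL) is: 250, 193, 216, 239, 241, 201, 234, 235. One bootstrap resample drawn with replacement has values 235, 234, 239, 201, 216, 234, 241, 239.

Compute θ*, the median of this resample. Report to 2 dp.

Sorted: 201, 216, 234, 234, 235, 239, 239, 241
Median = average of the two middle values = 234.50

θ* = 234.50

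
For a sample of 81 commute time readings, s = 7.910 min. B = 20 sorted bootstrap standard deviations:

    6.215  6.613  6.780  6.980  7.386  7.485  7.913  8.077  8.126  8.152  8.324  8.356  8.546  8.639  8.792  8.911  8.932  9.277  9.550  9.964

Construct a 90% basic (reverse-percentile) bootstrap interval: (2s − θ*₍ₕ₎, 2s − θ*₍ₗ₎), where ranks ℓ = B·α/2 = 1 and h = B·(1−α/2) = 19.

Percentile endpoints at ranks 1 and 19: θ*₍1₎ = 6.215, θ*₍19₎ = 9.550.
Basic interval reflects these around s:
  lower = 2 × 7.910 − 9.550 = 6.270
  upper = 2 × 7.910 − 6.215 = 9.605

(6.270, 9.605)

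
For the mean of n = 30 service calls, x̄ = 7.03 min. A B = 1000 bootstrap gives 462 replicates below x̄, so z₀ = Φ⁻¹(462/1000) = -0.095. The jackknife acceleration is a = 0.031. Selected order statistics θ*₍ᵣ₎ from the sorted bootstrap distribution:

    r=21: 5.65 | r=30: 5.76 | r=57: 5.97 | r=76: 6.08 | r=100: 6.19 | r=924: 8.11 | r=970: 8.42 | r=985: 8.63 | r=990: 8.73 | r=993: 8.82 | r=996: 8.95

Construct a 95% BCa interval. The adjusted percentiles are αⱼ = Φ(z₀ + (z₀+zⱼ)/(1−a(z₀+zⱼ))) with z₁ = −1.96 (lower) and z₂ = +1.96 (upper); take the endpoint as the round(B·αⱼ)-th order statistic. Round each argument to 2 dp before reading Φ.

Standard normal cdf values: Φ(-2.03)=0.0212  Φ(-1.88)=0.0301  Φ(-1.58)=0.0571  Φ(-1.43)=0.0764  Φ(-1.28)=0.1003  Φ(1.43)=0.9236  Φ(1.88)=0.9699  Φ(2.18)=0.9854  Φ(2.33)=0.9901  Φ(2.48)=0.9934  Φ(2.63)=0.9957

Lower: z₀ + z₁ = -0.095 + (-1.960) = -2.055; 1 − a(z₀+z₁) = 1 − (0.031)(-2.055) = 1.0637; argument = -0.095 + (-2.055)/1.0637 = -2.0269 → -2.03.
α₁ = Φ(-2.03) = 0.0212; rank = round(1000 × 0.0212) = 21; θ*₍21₎ = 5.65.
Upper: z₀ + z₂ = 1.865; 1 − a(z₀+z₂) = 0.9422; argument = 1.8844 → 1.88; α₂ = 0.9699; rank = 970; θ*₍970₎ = 8.42.

(5.65, 8.42)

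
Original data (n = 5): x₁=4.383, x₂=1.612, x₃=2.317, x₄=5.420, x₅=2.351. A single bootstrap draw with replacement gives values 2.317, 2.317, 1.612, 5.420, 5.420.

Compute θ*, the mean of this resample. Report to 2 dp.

θ* = 3.42

Mean = (2.317 + 2.317 + 1.612 + 5.420 + 5.420) / 5 = 17.0860 / 5 = 3.42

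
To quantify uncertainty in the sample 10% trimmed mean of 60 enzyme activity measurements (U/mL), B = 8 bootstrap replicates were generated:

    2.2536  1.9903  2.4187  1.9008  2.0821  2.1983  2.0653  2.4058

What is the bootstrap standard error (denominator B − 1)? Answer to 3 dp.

SE* = 0.188

Bootstrap SE is the standard deviation of the 8 replicate 10% trimmed means.
Mean of replicates: (2.2536 + 1.9903 + 2.4187 + 1.9008 + 2.0821 + 2.1983 + 2.0653 + 2.4058) / 8 = 17.31490 / 8 = 2.16436
Sum of squared deviations: (+0.08924)² + (−0.17406)² + (+0.25434)² + (−0.26356)² + (−0.08226)² + (+0.03394)² + (−0.09906)² + (+0.24144)² = 0.24844
Variance = 0.24844 / 7 = 0.03549
SE* = √0.03549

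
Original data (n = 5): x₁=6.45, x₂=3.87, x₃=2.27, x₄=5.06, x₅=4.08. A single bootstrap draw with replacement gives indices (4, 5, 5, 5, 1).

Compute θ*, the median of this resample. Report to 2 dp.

θ* = 4.08

Resample values: 5.06, 4.08, 4.08, 4.08, 6.45.
Sorted: 4.08, 4.08, 4.08, 5.06, 6.45
Median = middle value = 4.08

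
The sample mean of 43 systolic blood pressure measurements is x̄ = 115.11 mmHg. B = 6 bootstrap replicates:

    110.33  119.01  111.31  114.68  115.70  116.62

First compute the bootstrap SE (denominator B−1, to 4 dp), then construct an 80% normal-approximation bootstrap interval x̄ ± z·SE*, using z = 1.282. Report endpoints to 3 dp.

(110.905, 119.315)

Mean of replicates = 114.6083; sum of squared deviations = 53.8015; SE* = √(53.8015/5) = 3.2803
Margin = 1.282 × 3.2803 = 4.2053
Interval: 115.11 ± 4.2053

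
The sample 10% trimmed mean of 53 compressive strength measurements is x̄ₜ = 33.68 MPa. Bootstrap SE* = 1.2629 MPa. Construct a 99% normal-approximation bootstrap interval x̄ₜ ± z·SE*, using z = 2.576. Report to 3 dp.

Margin = 2.576 × 1.2629 = 3.2532
Interval: 33.68 ± 3.2532

(30.427, 36.933)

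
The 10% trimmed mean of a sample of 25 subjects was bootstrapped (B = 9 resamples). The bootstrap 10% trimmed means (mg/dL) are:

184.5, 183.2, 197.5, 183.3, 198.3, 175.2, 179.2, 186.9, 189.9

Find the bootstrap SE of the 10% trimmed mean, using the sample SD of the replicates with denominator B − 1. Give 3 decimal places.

SE* = 7.730

Bootstrap SE is the standard deviation of the 9 replicate 10% trimmed means.
Mean of replicates: (184.5 + 183.2 + 197.5 + 183.3 + 198.3 + 175.2 + 179.2 + 186.9 + 189.9) / 9 = 1678.0000 / 9 = 186.4444
Sum of squared deviations: (−1.9444)² + (−3.2444)² + (+11.0556)² + (−3.1444)² + (+11.8556)² + (−11.2444)² + (−7.2444)² + (+0.4556)² + (+3.4556)² = 478.0422
Variance = 478.0422 / 8 = 59.7553
SE* = √59.7553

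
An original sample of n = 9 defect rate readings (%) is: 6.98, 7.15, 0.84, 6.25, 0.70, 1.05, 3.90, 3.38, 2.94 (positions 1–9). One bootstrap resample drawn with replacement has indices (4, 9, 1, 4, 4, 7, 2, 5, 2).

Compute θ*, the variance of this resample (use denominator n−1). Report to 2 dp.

Resample values: 6.25, 2.94, 6.98, 6.25, 6.25, 3.90, 7.15, 0.70, 7.15.
Mean = 5.2856; sum of squared deviations = 41.0626
s² = 41.0626 / 8 = 5.1328

θ* = 5.13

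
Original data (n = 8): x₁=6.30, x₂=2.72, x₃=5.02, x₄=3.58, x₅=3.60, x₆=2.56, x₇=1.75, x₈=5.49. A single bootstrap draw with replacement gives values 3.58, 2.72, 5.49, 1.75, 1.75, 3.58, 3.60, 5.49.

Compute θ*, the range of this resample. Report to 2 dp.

θ* = 3.74

Range = 5.49 − 1.75 = 3.74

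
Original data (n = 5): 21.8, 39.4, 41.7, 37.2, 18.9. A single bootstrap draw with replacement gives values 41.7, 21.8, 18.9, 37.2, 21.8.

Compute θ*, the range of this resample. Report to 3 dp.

Range = 41.7 − 18.9 = 22.800

θ* = 22.800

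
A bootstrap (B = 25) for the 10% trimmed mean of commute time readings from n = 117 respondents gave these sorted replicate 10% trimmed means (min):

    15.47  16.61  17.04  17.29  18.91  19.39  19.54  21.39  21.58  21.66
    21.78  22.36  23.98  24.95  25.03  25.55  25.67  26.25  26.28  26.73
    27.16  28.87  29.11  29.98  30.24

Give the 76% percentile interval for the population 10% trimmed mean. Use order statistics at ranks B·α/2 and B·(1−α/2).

(17.04, 28.87)

α = 0.24; lower rank = 25 × 0.120 = 3; upper rank = 25 × 0.880 = 22.
The 3rd smallest replicate is 17.04; the 22nd is 28.87.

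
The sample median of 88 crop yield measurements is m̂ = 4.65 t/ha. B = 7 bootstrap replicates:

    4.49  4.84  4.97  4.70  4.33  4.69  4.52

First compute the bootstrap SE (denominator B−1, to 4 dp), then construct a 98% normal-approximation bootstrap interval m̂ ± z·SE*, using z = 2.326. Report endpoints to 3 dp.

Mean of replicates = 4.6486; sum of squared deviations = 0.2875; SE* = √(0.2875/6) = 0.2189
Margin = 2.326 × 0.2189 = 0.5092
Interval: 4.65 ± 0.5092

(4.141, 5.159)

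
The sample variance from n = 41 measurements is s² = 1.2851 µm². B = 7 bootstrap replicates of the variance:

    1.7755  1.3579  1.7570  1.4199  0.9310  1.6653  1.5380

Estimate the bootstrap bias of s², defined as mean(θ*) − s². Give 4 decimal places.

bias = +0.2070

mean(θ*) = (1.7755 + 1.3579 + 1.7570 + 1.4199 + 0.9310 + 1.6653 + 1.5380) / 7 = 1.49209
bias = 1.49209 − 1.2851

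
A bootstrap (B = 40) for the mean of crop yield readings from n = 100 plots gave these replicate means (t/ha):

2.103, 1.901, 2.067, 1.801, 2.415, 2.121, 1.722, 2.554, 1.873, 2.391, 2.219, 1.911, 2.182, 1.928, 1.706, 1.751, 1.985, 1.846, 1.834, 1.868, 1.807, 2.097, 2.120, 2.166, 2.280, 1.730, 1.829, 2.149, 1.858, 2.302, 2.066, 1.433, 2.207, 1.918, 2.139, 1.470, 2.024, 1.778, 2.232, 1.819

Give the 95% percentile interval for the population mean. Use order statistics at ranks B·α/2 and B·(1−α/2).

(1.433, 2.415)

Sorted replicates: 1.433, 1.470, 1.706, 1.722, 1.730, 1.751, 1.778, 1.801, 1.807, 1.819, 1.829, 1.834, 1.846, 1.858, 1.868, 1.873, 1.901, 1.911, 1.918, 1.928, 1.985, 2.024, 2.066, 2.067, 2.097, 2.103, 2.120, 2.121, 2.139, 2.149, 2.166, 2.182, 2.207, 2.219, 2.232, 2.280, 2.302, 2.391, 2.415, 2.554
α = 0.05; lower rank = 40 × 0.025 = 1; upper rank = 40 × 0.975 = 39.
The 1st smallest replicate is 1.433; the 39th is 2.415.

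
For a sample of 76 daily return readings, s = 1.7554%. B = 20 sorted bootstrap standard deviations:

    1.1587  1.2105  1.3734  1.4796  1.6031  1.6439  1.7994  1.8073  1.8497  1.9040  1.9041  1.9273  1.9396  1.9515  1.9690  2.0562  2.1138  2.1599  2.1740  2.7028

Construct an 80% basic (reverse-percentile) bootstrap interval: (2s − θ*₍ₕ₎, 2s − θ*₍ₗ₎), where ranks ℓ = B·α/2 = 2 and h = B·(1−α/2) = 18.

Percentile endpoints at ranks 2 and 18: θ*₍2₎ = 1.2105, θ*₍18₎ = 2.1599.
Basic interval reflects these around s:
  lower = 2 × 1.7554 − 2.1599 = 1.3509
  upper = 2 × 1.7554 − 1.2105 = 2.3003

(1.3509, 2.3003)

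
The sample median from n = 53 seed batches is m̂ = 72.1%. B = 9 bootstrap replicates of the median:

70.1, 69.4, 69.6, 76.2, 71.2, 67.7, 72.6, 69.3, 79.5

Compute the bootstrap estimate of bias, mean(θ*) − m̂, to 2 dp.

mean(θ*) = (70.1 + 69.4 + 69.6 + 76.2 + 71.2 + 67.7 + 72.6 + 69.3 + 79.5) / 9 = 71.733
bias = 71.733 − 72.1

bias = −0.37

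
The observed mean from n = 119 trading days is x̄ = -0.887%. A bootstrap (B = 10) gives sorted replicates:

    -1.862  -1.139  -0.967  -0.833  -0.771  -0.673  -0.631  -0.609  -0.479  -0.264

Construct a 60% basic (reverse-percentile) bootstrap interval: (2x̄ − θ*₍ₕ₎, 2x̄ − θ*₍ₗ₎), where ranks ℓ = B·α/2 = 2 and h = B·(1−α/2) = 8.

(-1.165, -0.635)

Percentile endpoints at ranks 2 and 8: θ*₍2₎ = -1.139, θ*₍8₎ = -0.609.
Basic interval reflects these around x̄:
  lower = 2 × -0.887 − -0.609 = -1.165
  upper = 2 × -0.887 − -1.139 = -0.635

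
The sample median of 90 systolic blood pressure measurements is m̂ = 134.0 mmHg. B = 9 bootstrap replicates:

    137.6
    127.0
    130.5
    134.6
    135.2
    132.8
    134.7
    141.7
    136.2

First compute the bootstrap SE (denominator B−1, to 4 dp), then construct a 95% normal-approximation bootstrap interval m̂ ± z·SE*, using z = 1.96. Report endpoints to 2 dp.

(125.80, 142.20)

Mean of replicates = 134.4778; sum of squared deviations = 140.0156; SE* = √(140.0156/8) = 4.1835
Margin = 1.96 × 4.1835 = 8.200
Interval: 134.0 ± 8.200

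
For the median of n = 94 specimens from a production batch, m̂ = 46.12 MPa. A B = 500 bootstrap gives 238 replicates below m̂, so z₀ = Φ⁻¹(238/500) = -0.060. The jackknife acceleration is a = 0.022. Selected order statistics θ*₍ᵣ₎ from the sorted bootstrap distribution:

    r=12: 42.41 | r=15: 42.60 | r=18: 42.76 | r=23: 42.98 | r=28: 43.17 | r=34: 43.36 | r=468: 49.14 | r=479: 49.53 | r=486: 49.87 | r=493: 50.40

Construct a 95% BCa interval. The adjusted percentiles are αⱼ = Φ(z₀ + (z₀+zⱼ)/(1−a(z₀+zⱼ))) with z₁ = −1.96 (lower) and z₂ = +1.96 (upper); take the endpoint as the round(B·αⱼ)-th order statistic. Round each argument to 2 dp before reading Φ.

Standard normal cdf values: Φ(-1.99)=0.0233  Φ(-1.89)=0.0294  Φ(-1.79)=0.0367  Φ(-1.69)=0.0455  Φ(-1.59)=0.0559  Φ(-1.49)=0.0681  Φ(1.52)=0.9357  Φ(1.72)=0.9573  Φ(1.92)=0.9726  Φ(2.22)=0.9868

(42.41, 49.87)

Lower: z₀ + z₁ = -0.060 + (-1.960) = -2.020; 1 − a(z₀+z₁) = 1 − (0.022)(-2.020) = 1.0444; argument = -0.060 + (-2.020)/1.0444 = -1.9941 → -1.99.
α₁ = Φ(-1.99) = 0.0233; rank = round(500 × 0.0233) = 12; θ*₍12₎ = 42.41.
Upper: z₀ + z₂ = 1.900; 1 − a(z₀+z₂) = 0.9582; argument = 1.9229 → 1.92; α₂ = 0.9726; rank = 486; θ*₍486₎ = 49.87.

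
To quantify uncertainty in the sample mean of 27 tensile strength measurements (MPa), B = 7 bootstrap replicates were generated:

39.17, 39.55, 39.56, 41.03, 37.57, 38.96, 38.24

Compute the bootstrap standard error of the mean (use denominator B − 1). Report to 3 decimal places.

Bootstrap SE is the standard deviation of the 7 replicate means.
Mean of replicates: (39.17 + 39.55 + 39.56 + 41.03 + 37.57 + 38.96 + 38.24) / 7 = 274.0800 / 7 = 39.1543
Sum of squared deviations: (+0.0157)² + (+0.3957)² + (+0.4057)² + (+1.8757)² + (−1.5843)² + (−0.1943)² + (−0.9143)² = 7.2234
Variance = 7.2234 / 6 = 1.2039
SE* = √1.2039

SE* = 1.097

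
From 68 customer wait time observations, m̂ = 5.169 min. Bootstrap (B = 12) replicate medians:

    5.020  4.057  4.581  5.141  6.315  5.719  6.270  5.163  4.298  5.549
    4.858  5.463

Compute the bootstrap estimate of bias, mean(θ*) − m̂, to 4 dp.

mean(θ*) = (5.020 + 4.057 + 4.581 + 5.141 + 6.315 + 5.719 + 6.270 + 5.163 + 4.298 + 5.549 + 4.858 + 5.463) / 12 = 5.20283
bias = 5.20283 − 5.169

bias = +0.0338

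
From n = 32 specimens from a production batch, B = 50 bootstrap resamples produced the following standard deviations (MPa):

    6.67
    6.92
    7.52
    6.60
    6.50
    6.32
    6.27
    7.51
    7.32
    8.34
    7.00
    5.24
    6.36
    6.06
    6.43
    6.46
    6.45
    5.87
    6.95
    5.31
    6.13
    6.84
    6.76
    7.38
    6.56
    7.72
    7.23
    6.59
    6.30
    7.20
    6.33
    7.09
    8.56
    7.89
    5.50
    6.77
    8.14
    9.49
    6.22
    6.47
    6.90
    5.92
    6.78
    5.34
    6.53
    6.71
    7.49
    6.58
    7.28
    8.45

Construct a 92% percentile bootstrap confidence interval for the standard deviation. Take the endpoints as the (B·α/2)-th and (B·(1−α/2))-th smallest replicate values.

(5.31, 8.45)

Sorted replicates: 5.24, 5.31, 5.34, 5.50, 5.87, 5.92, 6.06, 6.13, 6.22, 6.27, 6.30, 6.32, 6.33, 6.36, 6.43, 6.45, 6.46, 6.47, 6.50, 6.53, 6.56, 6.58, 6.59, 6.60, 6.67, 6.71, 6.76, 6.77, 6.78, 6.84, 6.90, 6.92, 6.95, 7.00, 7.09, 7.20, 7.23, 7.28, 7.32, 7.38, 7.49, 7.51, 7.52, 7.72, 7.89, 8.14, 8.34, 8.45, 8.56, 9.49
α = 0.08; lower rank = 50 × 0.040 = 2; upper rank = 50 × 0.960 = 48.
The 2nd smallest replicate is 5.31; the 48th is 8.45.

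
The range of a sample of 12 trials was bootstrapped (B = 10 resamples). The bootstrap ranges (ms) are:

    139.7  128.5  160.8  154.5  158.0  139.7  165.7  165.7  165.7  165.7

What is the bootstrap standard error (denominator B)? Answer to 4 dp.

Bootstrap SE is the standard deviation of the 10 replicate ranges.
Mean of replicates: (139.7 + 128.5 + 160.8 + 154.5 + 158.0 + 139.7 + 165.7 + 165.7 + 165.7 + 165.7) / 10 = 1544.00000 / 10 = 154.40000
Sum of squared deviations: (−14.70000)² + (−25.90000)² + (+6.40000)² + (+0.10000)² + (+3.60000)² + (−14.70000)² + (+11.30000)² + (+11.30000)² + (+11.30000)² + (+11.30000)² = 1667.68000
Variance = 1667.68000 / 10 = 166.76800
SE* = √166.76800

SE* = 12.9139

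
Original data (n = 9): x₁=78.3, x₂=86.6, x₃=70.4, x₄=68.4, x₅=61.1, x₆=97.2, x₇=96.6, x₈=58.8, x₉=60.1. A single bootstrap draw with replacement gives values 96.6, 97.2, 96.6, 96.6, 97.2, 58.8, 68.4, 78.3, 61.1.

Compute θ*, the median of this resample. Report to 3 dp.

θ* = 96.600

Sorted: 58.8, 61.1, 68.4, 78.3, 96.6, 96.6, 96.6, 97.2, 97.2
Median = middle value = 96.600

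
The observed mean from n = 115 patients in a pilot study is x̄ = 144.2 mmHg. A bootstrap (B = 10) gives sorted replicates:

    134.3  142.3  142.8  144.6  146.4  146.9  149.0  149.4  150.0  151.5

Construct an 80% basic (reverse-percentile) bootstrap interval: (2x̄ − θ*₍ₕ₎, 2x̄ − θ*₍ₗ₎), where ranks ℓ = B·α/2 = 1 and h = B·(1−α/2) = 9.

Percentile endpoints at ranks 1 and 9: θ*₍1₎ = 134.3, θ*₍9₎ = 150.0.
Basic interval reflects these around x̄:
  lower = 2 × 144.2 − 150.0 = 138.4
  upper = 2 × 144.2 − 134.3 = 154.1

(138.4, 154.1)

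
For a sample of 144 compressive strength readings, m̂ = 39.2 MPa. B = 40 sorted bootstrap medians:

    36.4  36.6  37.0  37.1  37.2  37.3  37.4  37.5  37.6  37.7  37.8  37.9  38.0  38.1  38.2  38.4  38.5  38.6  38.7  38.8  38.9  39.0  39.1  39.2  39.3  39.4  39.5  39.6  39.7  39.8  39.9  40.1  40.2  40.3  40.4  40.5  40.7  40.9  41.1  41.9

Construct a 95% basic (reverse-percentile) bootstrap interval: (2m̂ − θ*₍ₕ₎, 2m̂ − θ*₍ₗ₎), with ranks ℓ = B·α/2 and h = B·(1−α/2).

(37.3, 42.0)

Percentile endpoints at ranks 1 and 39: θ*₍1₎ = 36.4, θ*₍39₎ = 41.1.
Basic interval reflects these around m̂:
  lower = 2 × 39.2 − 41.1 = 37.3
  upper = 2 × 39.2 − 36.4 = 42.0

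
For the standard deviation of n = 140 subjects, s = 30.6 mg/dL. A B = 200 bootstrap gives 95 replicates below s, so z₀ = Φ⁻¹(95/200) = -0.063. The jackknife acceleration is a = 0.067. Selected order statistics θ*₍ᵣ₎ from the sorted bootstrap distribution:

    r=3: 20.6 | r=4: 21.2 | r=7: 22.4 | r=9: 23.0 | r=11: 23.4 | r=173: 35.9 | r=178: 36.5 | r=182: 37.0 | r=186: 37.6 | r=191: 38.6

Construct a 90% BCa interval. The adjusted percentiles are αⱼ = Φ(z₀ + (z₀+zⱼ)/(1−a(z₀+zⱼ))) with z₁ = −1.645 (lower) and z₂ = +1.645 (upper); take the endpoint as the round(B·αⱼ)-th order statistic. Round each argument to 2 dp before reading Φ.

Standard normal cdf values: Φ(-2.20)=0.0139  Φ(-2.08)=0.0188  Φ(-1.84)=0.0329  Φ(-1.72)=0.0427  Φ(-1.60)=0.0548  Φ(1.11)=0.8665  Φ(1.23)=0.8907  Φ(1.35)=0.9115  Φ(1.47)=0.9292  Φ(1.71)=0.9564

(23.4, 38.6)

Lower: z₀ + z₁ = -0.063 + (-1.645) = -1.708; 1 − a(z₀+z₁) = 1 − (0.067)(-1.708) = 1.1144; argument = -0.063 + (-1.708)/1.1144 = -1.5956 → -1.60.
α₁ = Φ(-1.60) = 0.0548; rank = round(200 × 0.0548) = 11; θ*₍11₎ = 23.4.
Upper: z₀ + z₂ = 1.582; 1 − a(z₀+z₂) = 0.8940; argument = 1.7066 → 1.71; α₂ = 0.9564; rank = 191; θ*₍191₎ = 38.6.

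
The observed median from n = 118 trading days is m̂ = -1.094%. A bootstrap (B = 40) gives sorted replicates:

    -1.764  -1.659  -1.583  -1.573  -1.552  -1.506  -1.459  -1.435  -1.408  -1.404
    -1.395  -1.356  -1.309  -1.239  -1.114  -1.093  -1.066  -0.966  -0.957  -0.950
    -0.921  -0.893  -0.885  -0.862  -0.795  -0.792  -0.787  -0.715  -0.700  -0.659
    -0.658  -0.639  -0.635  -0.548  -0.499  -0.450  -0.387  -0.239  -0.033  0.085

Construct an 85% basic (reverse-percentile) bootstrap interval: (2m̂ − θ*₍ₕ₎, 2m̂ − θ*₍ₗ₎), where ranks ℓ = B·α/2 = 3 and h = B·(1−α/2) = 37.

(-1.801, -0.605)

Percentile endpoints at ranks 3 and 37: θ*₍3₎ = -1.583, θ*₍37₎ = -0.387.
Basic interval reflects these around m̂:
  lower = 2 × -1.094 − -0.387 = -1.801
  upper = 2 × -1.094 − -1.583 = -0.605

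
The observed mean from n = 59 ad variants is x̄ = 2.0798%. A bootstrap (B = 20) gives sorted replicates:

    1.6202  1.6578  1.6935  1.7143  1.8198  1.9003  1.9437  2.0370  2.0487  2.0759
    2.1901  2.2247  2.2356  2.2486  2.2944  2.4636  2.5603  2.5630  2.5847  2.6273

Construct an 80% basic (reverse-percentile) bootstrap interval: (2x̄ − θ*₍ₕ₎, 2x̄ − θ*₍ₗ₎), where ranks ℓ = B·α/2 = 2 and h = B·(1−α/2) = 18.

(1.5966, 2.5018)

Percentile endpoints at ranks 2 and 18: θ*₍2₎ = 1.6578, θ*₍18₎ = 2.5630.
Basic interval reflects these around x̄:
  lower = 2 × 2.0798 − 2.5630 = 1.5966
  upper = 2 × 2.0798 − 1.6578 = 2.5018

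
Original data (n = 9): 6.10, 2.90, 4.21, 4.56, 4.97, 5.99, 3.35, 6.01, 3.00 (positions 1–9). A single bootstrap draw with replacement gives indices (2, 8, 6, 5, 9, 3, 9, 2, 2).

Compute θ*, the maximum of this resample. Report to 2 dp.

Resample values: 2.90, 6.01, 5.99, 4.97, 3.00, 4.21, 3.00, 2.90, 2.90.
Maximum = 6.01

θ* = 6.01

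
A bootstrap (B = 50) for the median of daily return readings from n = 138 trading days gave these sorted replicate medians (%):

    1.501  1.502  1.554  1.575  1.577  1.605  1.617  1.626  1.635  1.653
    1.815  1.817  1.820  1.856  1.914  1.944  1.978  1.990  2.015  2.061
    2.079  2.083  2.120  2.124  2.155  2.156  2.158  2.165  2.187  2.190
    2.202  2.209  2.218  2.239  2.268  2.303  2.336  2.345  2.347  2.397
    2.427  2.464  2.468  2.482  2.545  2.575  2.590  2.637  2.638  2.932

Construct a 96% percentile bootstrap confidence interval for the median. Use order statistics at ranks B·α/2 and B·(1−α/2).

α = 0.04; lower rank = 50 × 0.020 = 1; upper rank = 50 × 0.980 = 49.
The 1st smallest replicate is 1.501; the 49th is 2.638.

(1.501, 2.638)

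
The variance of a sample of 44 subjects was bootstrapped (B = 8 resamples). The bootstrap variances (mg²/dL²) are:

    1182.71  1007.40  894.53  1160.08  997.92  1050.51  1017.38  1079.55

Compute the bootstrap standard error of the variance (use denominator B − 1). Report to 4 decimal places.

Bootstrap SE is the standard deviation of the 8 replicate variances.
Mean of replicates: (1182.71 + 1007.40 + 894.53 + 1160.08 + 997.92 + 1050.51 + 1017.38 + 1079.55) / 8 = 8390.08000 / 8 = 1048.76000
Sum of squared deviations: (+133.95000)² + (−41.36000)² + (−154.23000)² + (+111.32000)² + (−50.84000)² + (+1.75000)² + (−31.38000)² + (+30.79000)² = 60352.78400
Variance = 60352.78400 / 7 = 8621.82629
SE* = √8621.82629

SE* = 92.8538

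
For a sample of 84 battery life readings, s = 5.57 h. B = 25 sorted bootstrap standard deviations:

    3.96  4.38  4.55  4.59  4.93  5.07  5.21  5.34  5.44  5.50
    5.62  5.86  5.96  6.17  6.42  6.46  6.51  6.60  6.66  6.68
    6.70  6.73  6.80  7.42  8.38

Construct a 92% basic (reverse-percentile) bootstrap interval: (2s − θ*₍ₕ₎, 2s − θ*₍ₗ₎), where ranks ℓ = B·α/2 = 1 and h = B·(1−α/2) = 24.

Percentile endpoints at ranks 1 and 24: θ*₍1₎ = 3.96, θ*₍24₎ = 7.42.
Basic interval reflects these around s:
  lower = 2 × 5.57 − 7.42 = 3.72
  upper = 2 × 5.57 − 3.96 = 7.18

(3.72, 7.18)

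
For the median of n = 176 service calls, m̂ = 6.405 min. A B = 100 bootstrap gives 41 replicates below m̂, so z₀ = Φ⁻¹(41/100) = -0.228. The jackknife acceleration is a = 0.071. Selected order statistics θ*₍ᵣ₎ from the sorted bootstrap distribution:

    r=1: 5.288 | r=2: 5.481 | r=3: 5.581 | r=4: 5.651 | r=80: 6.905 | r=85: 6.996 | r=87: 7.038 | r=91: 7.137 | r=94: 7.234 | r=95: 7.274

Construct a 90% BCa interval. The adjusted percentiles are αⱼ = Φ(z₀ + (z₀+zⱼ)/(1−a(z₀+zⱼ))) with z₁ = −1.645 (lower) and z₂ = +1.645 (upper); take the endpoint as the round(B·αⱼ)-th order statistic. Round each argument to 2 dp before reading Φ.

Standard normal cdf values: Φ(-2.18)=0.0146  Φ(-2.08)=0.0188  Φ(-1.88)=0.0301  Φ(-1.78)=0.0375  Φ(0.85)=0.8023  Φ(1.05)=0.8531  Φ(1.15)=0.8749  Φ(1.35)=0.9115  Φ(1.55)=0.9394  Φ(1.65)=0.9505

Lower: z₀ + z₁ = -0.228 + (-1.645) = -1.873; 1 − a(z₀+z₁) = 1 − (0.071)(-1.873) = 1.1330; argument = -0.228 + (-1.873)/1.1330 = -1.8812 → -1.88.
α₁ = Φ(-1.88) = 0.0301; rank = round(100 × 0.0301) = 3; θ*₍3₎ = 5.581.
Upper: z₀ + z₂ = 1.417; 1 − a(z₀+z₂) = 0.8994; argument = 1.3475 → 1.35; α₂ = 0.9115; rank = 91; θ*₍91₎ = 7.137.

(5.581, 7.137)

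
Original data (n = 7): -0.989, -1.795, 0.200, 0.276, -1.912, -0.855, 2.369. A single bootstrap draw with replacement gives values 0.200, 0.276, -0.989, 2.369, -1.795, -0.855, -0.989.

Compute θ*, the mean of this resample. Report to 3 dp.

θ* = -0.255

Mean = (0.200 + 0.276 + (-0.989) + 2.369 + (-1.795) + (-0.855) + (-0.989)) / 7 = -1.7830 / 7 = -0.255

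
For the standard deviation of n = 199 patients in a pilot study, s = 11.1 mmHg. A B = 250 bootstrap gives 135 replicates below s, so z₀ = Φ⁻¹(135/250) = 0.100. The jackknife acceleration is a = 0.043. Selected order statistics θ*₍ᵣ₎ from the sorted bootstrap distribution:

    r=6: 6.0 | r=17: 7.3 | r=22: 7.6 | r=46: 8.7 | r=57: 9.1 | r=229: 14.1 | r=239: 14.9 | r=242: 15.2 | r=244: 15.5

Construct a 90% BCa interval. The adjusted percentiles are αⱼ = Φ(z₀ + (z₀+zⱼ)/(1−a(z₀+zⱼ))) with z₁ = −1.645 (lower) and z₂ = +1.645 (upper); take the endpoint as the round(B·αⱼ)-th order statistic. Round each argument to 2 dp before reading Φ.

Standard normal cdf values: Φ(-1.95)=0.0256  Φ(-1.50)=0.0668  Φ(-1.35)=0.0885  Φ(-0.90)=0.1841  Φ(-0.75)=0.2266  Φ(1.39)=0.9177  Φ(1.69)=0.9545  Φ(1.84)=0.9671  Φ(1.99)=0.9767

(7.6, 15.5)

Lower: z₀ + z₁ = 0.100 + (-1.645) = -1.545; 1 − a(z₀+z₁) = 1 − (0.043)(-1.545) = 1.0664; argument = 0.100 + (-1.545)/1.0664 = -1.3488 → -1.35.
α₁ = Φ(-1.35) = 0.0885; rank = round(250 × 0.0885) = 22; θ*₍22₎ = 7.6.
Upper: z₀ + z₂ = 1.745; 1 − a(z₀+z₂) = 0.9250; argument = 1.9866 → 1.99; α₂ = 0.9767; rank = 244; θ*₍244₎ = 15.5.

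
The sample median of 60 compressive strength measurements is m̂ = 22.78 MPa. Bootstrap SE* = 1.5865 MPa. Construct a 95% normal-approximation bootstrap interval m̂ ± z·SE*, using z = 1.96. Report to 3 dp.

(19.670, 25.890)

Margin = 1.96 × 1.5865 = 3.1095
Interval: 22.78 ± 3.1095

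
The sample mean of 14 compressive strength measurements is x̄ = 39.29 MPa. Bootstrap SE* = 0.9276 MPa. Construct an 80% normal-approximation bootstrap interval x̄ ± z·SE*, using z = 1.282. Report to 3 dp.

(38.101, 40.479)

Margin = 1.282 × 0.9276 = 1.1892
Interval: 39.29 ± 1.1892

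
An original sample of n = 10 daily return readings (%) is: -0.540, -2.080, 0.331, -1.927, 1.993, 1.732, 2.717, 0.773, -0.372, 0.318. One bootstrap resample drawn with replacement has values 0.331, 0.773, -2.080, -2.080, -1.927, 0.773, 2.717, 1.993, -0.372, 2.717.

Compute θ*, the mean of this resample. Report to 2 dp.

Mean = (0.331 + 0.773 + (-2.080) + (-2.080) + (-1.927) + 0.773 + 2.717 + 1.993 + (-0.372) + 2.717) / 10 = 2.8450 / 10 = 0.28

θ* = 0.28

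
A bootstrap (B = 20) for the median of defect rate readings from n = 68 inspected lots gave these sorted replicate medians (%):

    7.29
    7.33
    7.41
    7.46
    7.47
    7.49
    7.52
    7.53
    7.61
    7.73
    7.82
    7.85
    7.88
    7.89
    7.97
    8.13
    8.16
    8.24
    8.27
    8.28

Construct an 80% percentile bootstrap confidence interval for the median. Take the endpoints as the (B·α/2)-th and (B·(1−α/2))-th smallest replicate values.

α = 0.20; lower rank = 20 × 0.100 = 2; upper rank = 20 × 0.900 = 18.
The 2nd smallest replicate is 7.33; the 18th is 8.24.

(7.33, 8.24)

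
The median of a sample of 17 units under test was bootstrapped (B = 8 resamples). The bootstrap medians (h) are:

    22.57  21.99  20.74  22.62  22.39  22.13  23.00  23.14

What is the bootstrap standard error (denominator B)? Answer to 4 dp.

SE* = 0.7012

Bootstrap SE is the standard deviation of the 8 replicate medians.
Mean of replicates: (22.57 + 21.99 + 20.74 + 22.62 + 22.39 + 22.13 + 23.00 + 23.14) / 8 = 178.58000 / 8 = 22.32250
Sum of squared deviations: (+0.24750)² + (−0.33250)² + (−1.58250)² + (+0.29750)² + (+0.06750)² + (−0.19250)² + (+0.67750)² + (+0.81750)² = 3.93355
Variance = 3.93355 / 8 = 0.49169
SE* = √0.49169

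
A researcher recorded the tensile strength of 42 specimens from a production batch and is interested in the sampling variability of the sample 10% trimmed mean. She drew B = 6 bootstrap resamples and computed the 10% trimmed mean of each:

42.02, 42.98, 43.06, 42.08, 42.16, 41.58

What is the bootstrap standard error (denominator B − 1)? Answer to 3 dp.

SE* = 0.584

Bootstrap SE is the standard deviation of the 6 replicate 10% trimmed means.
Mean of replicates: (42.02 + 42.98 + 43.06 + 42.08 + 42.16 + 41.58) / 6 = 253.8800 / 6 = 42.3133
Sum of squared deviations: (−0.2933)² + (+0.6667)² + (+0.7467)² + (−0.2333)² + (−0.1533)² + (−0.7333)² = 1.7037
Variance = 1.7037 / 5 = 0.3407
SE* = √0.3407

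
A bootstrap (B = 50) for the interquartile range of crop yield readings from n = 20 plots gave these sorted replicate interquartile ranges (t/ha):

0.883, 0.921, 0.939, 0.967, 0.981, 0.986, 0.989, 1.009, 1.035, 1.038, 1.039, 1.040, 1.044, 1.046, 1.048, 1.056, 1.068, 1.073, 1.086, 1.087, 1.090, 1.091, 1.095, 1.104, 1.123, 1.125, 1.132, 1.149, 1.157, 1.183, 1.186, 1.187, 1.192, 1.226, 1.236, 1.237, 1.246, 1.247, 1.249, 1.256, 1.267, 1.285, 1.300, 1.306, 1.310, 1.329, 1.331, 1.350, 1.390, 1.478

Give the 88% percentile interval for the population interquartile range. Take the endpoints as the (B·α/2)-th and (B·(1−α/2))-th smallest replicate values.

(0.939, 1.331)

α = 0.12; lower rank = 50 × 0.060 = 3; upper rank = 50 × 0.940 = 47.
The 3rd smallest replicate is 0.939; the 47th is 1.331.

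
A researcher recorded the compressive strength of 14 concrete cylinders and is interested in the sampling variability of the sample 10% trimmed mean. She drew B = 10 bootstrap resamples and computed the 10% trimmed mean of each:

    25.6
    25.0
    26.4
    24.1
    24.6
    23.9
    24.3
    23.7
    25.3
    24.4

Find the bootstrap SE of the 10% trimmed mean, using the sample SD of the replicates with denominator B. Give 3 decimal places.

Bootstrap SE is the standard deviation of the 10 replicate 10% trimmed means.
Mean of replicates: (25.6 + 25.0 + 26.4 + 24.1 + 24.6 + 23.9 + 24.3 + 23.7 + 25.3 + 24.4) / 10 = 247.3000 / 10 = 24.7300
Sum of squared deviations: (+0.8700)² + (+0.2700)² + (+1.6700)² + (−0.6300)² + (−0.1300)² + (−0.8300)² + (−0.4300)² + (−1.0300)² + (+0.5700)² + (−0.3300)² = 6.4010
Variance = 6.4010 / 10 = 0.6401
SE* = √0.6401

SE* = 0.800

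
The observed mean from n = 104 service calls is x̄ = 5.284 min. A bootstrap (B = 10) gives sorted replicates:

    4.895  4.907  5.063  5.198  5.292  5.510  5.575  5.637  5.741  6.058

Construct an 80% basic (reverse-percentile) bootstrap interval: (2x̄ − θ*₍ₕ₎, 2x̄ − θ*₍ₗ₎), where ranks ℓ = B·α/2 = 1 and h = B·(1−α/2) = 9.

Percentile endpoints at ranks 1 and 9: θ*₍1₎ = 4.895, θ*₍9₎ = 5.741.
Basic interval reflects these around x̄:
  lower = 2 × 5.284 − 5.741 = 4.827
  upper = 2 × 5.284 − 4.895 = 5.673

(4.827, 5.673)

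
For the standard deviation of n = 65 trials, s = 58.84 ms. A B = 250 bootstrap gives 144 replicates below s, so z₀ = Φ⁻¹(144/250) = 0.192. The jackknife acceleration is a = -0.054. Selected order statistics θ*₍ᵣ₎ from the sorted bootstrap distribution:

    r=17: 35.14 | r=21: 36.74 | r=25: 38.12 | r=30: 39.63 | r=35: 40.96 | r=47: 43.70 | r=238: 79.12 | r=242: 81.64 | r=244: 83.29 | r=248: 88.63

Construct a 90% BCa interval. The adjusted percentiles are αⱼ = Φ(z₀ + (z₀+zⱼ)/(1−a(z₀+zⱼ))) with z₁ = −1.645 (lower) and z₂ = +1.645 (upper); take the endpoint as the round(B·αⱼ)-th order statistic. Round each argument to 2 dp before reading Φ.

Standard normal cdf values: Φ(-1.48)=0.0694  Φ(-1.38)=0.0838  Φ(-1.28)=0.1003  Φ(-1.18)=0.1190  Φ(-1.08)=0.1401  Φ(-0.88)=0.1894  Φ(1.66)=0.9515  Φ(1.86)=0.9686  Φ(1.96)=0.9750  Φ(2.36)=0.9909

Lower: z₀ + z₁ = 0.192 + (-1.645) = -1.453; 1 − a(z₀+z₁) = 1 − (-0.054)(-1.453) = 0.9215; argument = 0.192 + (-1.453)/0.9215 = -1.3847 → -1.38.
α₁ = Φ(-1.38) = 0.0838; rank = round(250 × 0.0838) = 21; θ*₍21₎ = 36.74.
Upper: z₀ + z₂ = 1.837; 1 − a(z₀+z₂) = 1.0992; argument = 1.8632 → 1.86; α₂ = 0.9686; rank = 242; θ*₍242₎ = 81.64.

(36.74, 81.64)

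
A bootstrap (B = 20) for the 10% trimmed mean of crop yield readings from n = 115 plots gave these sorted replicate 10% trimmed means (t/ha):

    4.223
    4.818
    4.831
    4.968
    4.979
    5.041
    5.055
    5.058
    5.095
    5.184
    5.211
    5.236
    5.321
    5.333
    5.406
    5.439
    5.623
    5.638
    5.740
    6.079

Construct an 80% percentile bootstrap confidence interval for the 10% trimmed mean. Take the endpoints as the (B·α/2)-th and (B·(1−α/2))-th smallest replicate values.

α = 0.20; lower rank = 20 × 0.100 = 2; upper rank = 20 × 0.900 = 18.
The 2nd smallest replicate is 4.818; the 18th is 5.638.

(4.818, 5.638)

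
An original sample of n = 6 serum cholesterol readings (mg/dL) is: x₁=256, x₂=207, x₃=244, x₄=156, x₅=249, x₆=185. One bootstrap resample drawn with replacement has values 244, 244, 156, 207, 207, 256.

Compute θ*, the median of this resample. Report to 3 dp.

θ* = 225.500

Sorted: 156, 207, 207, 244, 244, 256
Median = average of the two middle values = 225.500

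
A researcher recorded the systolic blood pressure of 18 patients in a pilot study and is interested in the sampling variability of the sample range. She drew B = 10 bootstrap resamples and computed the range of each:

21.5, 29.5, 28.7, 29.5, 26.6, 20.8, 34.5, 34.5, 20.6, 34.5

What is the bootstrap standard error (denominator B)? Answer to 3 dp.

SE* = 5.315

Bootstrap SE is the standard deviation of the 10 replicate ranges.
Mean of replicates: (21.5 + 29.5 + 28.7 + 29.5 + 26.6 + 20.8 + 34.5 + 34.5 + 20.6 + 34.5) / 10 = 280.7000 / 10 = 28.0700
Sum of squared deviations: (−6.5700)² + (+1.4300)² + (+0.6300)² + (+1.4300)² + (−1.4700)² + (−7.2700)² + (+6.4300)² + (+6.4300)² + (−7.4700)² + (+6.4300)² = 282.5010
Variance = 282.5010 / 10 = 28.2501
SE* = √28.2501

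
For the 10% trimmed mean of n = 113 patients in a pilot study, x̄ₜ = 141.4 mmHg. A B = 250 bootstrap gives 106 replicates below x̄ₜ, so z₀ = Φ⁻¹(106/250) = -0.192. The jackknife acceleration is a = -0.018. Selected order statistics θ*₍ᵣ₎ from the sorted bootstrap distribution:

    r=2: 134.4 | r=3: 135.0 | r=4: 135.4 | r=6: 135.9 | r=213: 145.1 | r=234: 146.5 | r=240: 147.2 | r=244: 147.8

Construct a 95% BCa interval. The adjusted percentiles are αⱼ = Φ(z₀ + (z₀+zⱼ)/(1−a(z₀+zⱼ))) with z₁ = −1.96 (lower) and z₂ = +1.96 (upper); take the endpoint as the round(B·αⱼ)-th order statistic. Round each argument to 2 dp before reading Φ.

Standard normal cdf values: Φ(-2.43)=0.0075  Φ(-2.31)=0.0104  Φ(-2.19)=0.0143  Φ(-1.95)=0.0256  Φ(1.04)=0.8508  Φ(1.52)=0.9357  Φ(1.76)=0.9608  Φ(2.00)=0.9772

Lower: z₀ + z₁ = -0.192 + (-1.960) = -2.152; 1 − a(z₀+z₁) = 1 − (-0.018)(-2.152) = 0.9613; argument = -0.192 + (-2.152)/0.9613 = -2.4307 → -2.43.
α₁ = Φ(-2.43) = 0.0075; rank = round(250 × 0.0075) = 2; θ*₍2₎ = 134.4.
Upper: z₀ + z₂ = 1.768; 1 − a(z₀+z₂) = 1.0318; argument = 1.5215 → 1.52; α₂ = 0.9357; rank = 234; θ*₍234₎ = 146.5.

(134.4, 146.5)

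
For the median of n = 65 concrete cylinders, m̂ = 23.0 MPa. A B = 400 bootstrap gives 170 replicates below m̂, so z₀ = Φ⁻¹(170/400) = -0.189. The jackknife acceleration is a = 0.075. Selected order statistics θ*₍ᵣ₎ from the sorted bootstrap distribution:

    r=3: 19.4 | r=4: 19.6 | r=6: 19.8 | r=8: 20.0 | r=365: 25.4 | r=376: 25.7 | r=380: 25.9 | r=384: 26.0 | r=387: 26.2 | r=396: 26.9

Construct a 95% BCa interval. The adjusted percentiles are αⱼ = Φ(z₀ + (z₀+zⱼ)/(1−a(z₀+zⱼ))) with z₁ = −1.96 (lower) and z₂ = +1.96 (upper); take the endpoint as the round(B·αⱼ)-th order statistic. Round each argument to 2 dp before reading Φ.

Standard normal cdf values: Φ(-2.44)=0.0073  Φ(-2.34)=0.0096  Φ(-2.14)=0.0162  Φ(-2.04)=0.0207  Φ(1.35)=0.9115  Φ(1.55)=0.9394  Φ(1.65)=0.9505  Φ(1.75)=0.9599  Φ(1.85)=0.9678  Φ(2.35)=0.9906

(20.0, 26.2)

Lower: z₀ + z₁ = -0.189 + (-1.960) = -2.149; 1 − a(z₀+z₁) = 1 − (0.075)(-2.149) = 1.1612; argument = -0.189 + (-2.149)/1.1612 = -2.0397 → -2.04.
α₁ = Φ(-2.04) = 0.0207; rank = round(400 × 0.0207) = 8; θ*₍8₎ = 20.0.
Upper: z₀ + z₂ = 1.771; 1 − a(z₀+z₂) = 0.8672; argument = 1.8533 → 1.85; α₂ = 0.9678; rank = 387; θ*₍387₎ = 26.2.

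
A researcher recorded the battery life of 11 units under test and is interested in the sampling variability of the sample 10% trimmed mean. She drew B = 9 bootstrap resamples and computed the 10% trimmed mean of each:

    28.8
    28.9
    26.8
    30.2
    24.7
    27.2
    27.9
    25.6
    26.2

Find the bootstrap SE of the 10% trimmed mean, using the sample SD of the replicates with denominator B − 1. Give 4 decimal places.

SE* = 1.7557

Bootstrap SE is the standard deviation of the 9 replicate 10% trimmed means.
Mean of replicates: (28.8 + 28.9 + 26.8 + 30.2 + 24.7 + 27.2 + 27.9 + 25.6 + 26.2) / 9 = 246.30000 / 9 = 27.36667
Sum of squared deviations: (+1.43333)² + (+1.53333)² + (−0.56667)² + (+2.83333)² + (−2.66667)² + (−0.16667)² + (+0.53333)² + (−1.76667)² + (−1.16667)² = 24.66000
Variance = 24.66000 / 8 = 3.08250
SE* = √3.08250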